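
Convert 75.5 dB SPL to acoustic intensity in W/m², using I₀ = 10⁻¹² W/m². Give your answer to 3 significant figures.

I/I₀ = 10^(75.5/10) = 3.548e+07, so I = 3.548e+07 × 10⁻¹² W/m².

3.55e-05 W/m²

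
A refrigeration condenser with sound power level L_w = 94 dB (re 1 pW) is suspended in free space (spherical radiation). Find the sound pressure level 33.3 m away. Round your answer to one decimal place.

52.6 dB

Free-field spherical radiation: L_p = L_w − 10·log₁₀(4π·r²), r = 33.3 m.
4π·r² = 1.393e+04 m², 10·log₁₀ of that is 41.441 dB.
L_p = 94 − 41.441 = 52.56 dB.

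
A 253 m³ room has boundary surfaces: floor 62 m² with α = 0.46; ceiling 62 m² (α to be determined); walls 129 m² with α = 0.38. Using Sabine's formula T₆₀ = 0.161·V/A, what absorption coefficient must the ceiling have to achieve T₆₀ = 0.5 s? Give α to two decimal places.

A = 0.161·V/T₆₀ = 0.161·253/0.5 = 81.47 m² sabins.
Absorption from the other surfaces = 62·0.46 + 129·0.38 = 77.54 m², so the ceiling must supply 3.93 m² over 62 m².
α = 3.93/62 = 0.063.

0.06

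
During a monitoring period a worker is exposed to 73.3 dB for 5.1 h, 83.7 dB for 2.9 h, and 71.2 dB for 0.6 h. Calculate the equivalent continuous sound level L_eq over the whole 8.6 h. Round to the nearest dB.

80 dB

L_eq = 10·log₁₀[(1/T)·Σ tᵢ·10^(Lᵢ/10)] with T = 8.6 h.
Σ tᵢ·10^(Lᵢ/10) = 5.1·10^(73.3/10) + 2.9·10^(83.7/10) + 0.6·10^(71.2/10) = 7.968e+08.
L_eq = 10·log₁₀(7.968e+08/8.6) = 79.67 dB.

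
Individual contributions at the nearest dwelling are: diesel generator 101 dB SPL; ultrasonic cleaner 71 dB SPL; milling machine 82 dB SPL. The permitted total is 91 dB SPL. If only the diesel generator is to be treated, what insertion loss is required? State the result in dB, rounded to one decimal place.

Everything except the diesel generator sums to 10^(71/10) + 10^(82/10) = 1.711e+08 in linear terms, 82.33 dB SPL.
The limit corresponds to 10^(91/10) = 1.259e+09; subtracting the fixed part leaves 1.088e+09 for the diesel generator, i.e. 90.37 dB SPL.
Required insertion loss = 101 − 90.37 = 10.63 dB.

10.6 dB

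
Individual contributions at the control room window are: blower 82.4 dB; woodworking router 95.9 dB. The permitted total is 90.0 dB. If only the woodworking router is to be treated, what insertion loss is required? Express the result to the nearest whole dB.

7 dB

The untreated sources together contribute 10^(82.4/10) = 1.738e+08, i.e. 82.40 dB.
To meet 90.0 dB overall, the treated woodworking router may contribute at most 10^(90.0/10) − 1.738e+08 = 8.262e+08, i.e. 89.17 dB.
So the woodworking router must be reduced from 95.9 to 89.17 dB: IL = 6.73 dB.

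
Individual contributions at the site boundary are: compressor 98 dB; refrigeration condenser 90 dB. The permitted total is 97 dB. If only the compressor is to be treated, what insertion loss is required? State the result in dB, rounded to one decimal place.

2.0 dB

The untreated sources together contribute 10^(90/10) = 1.000e+09, i.e. 90.00 dB.
The limit corresponds to 10^(97/10) = 5.012e+09; subtracting the fixed part leaves 4.012e+09 for the compressor, i.e. 96.03 dB.
Required insertion loss = 98 − 96.03 = 1.97 dB.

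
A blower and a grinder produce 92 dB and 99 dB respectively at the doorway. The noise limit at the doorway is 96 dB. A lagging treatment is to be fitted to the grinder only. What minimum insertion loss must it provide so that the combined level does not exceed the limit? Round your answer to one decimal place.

5.2 dB

The untreated sources together contribute 10^(92/10) = 1.585e+09, i.e. 92.00 dB.
The limit corresponds to 10^(96/10) = 3.981e+09; subtracting the fixed part leaves 2.396e+09 for the grinder, i.e. 93.80 dB.
So the grinder must be reduced from 99 to 93.80 dB: IL = 5.20 dB.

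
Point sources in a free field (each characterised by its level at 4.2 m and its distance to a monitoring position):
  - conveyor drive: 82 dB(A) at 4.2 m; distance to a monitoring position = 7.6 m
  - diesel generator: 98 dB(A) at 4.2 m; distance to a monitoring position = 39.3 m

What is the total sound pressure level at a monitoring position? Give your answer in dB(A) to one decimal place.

First find each source's level at the receiver (point-source: −20·log₁₀(r/r_ref)), then combine on an intensity basis.
conveyor drive: 82 − 20·log₁₀(7.6/4.2) = 82 − 5.15 = 76.85 dB(A).
diesel generator: 98 − 20·log₁₀(39.3/4.2) = 98 − 19.42 = 78.58 dB(A).
Σ 10^(L/10) = 1.205e+08 → L_total = 10·log₁₀(1.205e+08) = 80.81 dB(A).

80.8 dB(A)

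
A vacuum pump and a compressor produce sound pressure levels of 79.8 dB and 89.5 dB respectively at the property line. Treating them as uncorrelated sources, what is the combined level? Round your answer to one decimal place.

Incoherent sources combine by intensity addition: L_total = 10·log₁₀(Σ 10^(L_i/10)).
Σ 10^(L/10) = 10^(79.8/10) + 10^(89.5/10) = 9.868e+08.
L_total = 10·log₁₀(9.868e+08) = 89.94 dB.

89.9 dB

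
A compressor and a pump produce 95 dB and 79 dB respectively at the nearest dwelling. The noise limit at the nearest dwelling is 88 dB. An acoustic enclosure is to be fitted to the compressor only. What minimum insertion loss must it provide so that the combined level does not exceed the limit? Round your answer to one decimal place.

7.6 dB

Everything except the compressor sums to 10^(79/10) = 7.943e+07 in linear terms, 79.00 dB.
To meet 88 dB overall, the treated compressor may contribute at most 10^(88/10) − 7.943e+07 = 5.515e+08, i.e. 87.42 dB.
So the compressor must be reduced from 95 to 87.42 dB: IL = 7.58 dB.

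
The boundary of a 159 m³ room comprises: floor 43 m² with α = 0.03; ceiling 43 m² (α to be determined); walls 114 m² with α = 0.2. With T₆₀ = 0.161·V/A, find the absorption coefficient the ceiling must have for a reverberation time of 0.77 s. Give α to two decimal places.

A = 0.161·V/T₆₀ = 0.161·159/0.77 = 33.25 m² sabins.
Absorption from the other surfaces = 43·0.03 + 114·0.2 = 24.09 m², so the ceiling must supply 9.16 m² over 43 m².
α = 9.16/43 = 0.213.

0.21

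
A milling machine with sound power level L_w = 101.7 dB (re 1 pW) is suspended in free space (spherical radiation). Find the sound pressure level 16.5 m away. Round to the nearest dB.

The power spreads over a sphere of area 4π·r², so L_p = L_w − 10·log₁₀(4π·r²).
4π·r² = 3421 m², 10·log₁₀ of that is 35.342 dB.
L_p = 101.7 − 35.342 = 66.36 dB.

66 dB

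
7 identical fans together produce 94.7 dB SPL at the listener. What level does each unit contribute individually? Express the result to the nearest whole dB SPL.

Dividing the total intensity by 7 lowers the level by 10·log₁₀ 7 = 8.451 dB: L₁ = 94.7 − 8.451.

86 dB SPL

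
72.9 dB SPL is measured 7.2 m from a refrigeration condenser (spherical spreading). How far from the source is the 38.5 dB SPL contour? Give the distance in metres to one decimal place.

The 34.4 dB drop corresponds to a distance ratio of 10^(34.4/20) for a point source.
r₂ = 7.2·10^((72.9−38.5)/20) = 7.2·10^(34.4/20) = 377.86 m.

377.9 m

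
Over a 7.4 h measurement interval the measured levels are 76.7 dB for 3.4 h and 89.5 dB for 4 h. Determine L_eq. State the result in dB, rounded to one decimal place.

Weight each interval's intensity by its duration and average over T = 7.4 h:
Σ tᵢ·10^(Lᵢ/10) = 3.4·10^(76.7/10) + 4·10^(89.5/10) = 3.724e+09.
L_eq = 10·log₁₀(3.724e+09/7.4) = 87.02 dB.

87.0 dB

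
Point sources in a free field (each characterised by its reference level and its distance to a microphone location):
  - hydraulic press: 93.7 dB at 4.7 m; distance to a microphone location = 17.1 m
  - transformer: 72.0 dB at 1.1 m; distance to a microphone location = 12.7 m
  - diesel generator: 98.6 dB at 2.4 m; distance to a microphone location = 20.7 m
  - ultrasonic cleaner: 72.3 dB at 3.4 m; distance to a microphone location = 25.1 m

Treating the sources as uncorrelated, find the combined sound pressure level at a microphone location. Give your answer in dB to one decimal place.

84.4 dB

Apply inverse-square spreading to bring every level to the receiver, then sum 10^(L/10).
hydraulic press: 93.7 − 20·log₁₀(17.1/4.7) = 93.7 − 11.22 = 82.48 dB.
transformer: 72.0 − 20·log₁₀(12.7/1.1) = 72.0 − 21.25 = 50.75 dB.
diesel generator: 98.6 − 20·log₁₀(20.7/2.4) = 98.6 − 18.72 = 79.88 dB.
ultrasonic cleaner: 72.3 − 20·log₁₀(25.1/3.4) = 72.3 − 17.36 = 54.94 dB.
Σ 10^(L/10) = 2.749e+08 → L_total = 10·log₁₀(2.749e+08) = 84.39 dB.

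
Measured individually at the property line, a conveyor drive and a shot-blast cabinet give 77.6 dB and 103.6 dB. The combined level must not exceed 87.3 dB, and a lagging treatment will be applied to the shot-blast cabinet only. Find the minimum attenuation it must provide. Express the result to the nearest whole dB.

17 dB

The untreated sources together contribute 10^(77.6/10) = 5.754e+07, i.e. 77.60 dB.
To meet 87.3 dB overall, the treated shot-blast cabinet may contribute at most 10^(87.3/10) − 5.754e+07 = 4.795e+08, i.e. 86.81 dB.
So the shot-blast cabinet must be reduced from 103.6 to 86.81 dB: IL = 16.79 dB.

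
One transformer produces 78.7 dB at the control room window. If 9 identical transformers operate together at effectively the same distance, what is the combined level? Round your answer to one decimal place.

88.2 dB

With 9 equal, uncorrelated contributions the intensity is 9× that of one unit, giving a rise of 10·log₁₀ 9.
L_total = 78.7 + 10·log₁₀(9) = 78.7 + 9.542 = 88.24 dB.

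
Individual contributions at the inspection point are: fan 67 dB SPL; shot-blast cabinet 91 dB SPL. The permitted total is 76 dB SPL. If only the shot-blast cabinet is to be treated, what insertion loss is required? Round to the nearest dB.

Fixed contribution from the other source: Σ 10^(L/10) = 10^(67/10) = 5.012e+06 (67.00 dB SPL).
To meet 76 dB SPL overall, the treated shot-blast cabinet may contribute at most 10^(76/10) − 5.012e+06 = 3.480e+07, i.e. 75.42 dB SPL.
Required insertion loss = 91 − 75.42 = 15.58 dB.

16 dB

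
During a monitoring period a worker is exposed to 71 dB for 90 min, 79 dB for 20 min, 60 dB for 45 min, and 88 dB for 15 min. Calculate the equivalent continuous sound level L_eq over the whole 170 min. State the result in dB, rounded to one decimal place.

The energy average is taken in the linear domain: L_eq = 10·log₁₀[(Σ tᵢ·10^(Lᵢ/10))/T], T = 170 min.
Σ tᵢ·10^(Lᵢ/10) = 90·10^(71/10) + 20·10^(79/10) + 45·10^(60/10) + 15·10^(88/10) = 1.223e+10.
L_eq = 10·log₁₀(1.223e+10/170) = 78.57 dB.

78.6 dB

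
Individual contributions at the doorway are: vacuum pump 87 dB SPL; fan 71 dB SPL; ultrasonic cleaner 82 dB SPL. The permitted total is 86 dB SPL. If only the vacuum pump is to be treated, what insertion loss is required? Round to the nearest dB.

Everything except the vacuum pump sums to 10^(71/10) + 10^(82/10) = 1.711e+08 in linear terms, 82.33 dB SPL.
The limit corresponds to 10^(86/10) = 3.981e+08; subtracting the fixed part leaves 2.270e+08 for the vacuum pump, i.e. 83.56 dB SPL.
So the vacuum pump must be reduced from 87 to 83.56 dB SPL: IL = 3.44 dB.

3 dB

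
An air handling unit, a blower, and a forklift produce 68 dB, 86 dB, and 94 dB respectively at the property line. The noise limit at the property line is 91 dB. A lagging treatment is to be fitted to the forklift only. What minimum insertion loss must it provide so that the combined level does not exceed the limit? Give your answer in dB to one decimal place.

4.7 dB

Everything except the forklift sums to 10^(68/10) + 10^(86/10) = 4.044e+08 in linear terms, 86.07 dB.
To meet 91 dB overall, the treated forklift may contribute at most 10^(91/10) − 4.044e+08 = 8.545e+08, i.e. 89.32 dB.
Required insertion loss = 94 − 89.32 = 4.68 dB.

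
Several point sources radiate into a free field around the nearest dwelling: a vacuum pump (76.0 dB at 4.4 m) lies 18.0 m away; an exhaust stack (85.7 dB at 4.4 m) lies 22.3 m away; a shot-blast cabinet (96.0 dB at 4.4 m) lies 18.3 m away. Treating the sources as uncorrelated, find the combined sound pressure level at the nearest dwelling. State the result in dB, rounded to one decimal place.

83.9 dB

Apply inverse-square spreading to bring every level to the receiver, then sum 10^(L/10).
vacuum pump: 76.0 − 20·log₁₀(18.0/4.4) = 76.0 − 12.24 = 63.76 dB.
exhaust stack: 85.7 − 20·log₁₀(22.3/4.4) = 85.7 − 14.10 = 71.60 dB.
shot-blast cabinet: 96.0 − 20·log₁₀(18.3/4.4) = 96.0 − 12.38 = 83.62 dB.
Σ 10^(L/10) = 2.470e+08 → L_total = 10·log₁₀(2.470e+08) = 83.93 dB.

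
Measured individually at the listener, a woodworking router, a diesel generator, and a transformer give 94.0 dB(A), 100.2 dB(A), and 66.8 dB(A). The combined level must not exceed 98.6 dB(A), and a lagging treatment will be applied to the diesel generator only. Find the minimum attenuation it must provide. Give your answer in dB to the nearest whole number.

The untreated sources together contribute 10^(94.0/10) + 10^(66.8/10) = 2.517e+09, i.e. 94.01 dB(A).
The limit corresponds to 10^(98.6/10) = 7.244e+09; subtracting the fixed part leaves 4.728e+09 for the diesel generator, i.e. 96.75 dB(A).
So the diesel generator must be reduced from 100.2 to 96.75 dB(A): IL = 3.45 dB.

3 dB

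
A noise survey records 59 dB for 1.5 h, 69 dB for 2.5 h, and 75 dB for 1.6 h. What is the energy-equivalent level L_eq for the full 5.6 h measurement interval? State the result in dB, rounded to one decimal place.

Weight each interval's intensity by its duration and average over T = 5.6 h:
Σ tᵢ·10^(Lᵢ/10) = 1.5·10^(59/10) + 2.5·10^(69/10) + 1.6·10^(75/10) = 7.165e+07.
L_eq = 10·log₁₀(7.165e+07/5.6) = 71.07 dB.

71.1 dB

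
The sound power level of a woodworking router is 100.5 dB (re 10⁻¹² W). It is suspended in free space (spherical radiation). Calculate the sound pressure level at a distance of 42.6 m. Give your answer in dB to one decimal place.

Free-field spherical radiation: L_p = L_w − 10·log₁₀(4π·r²), r = 42.6 m.
4π·r² = 2.28e+04 m², 10·log₁₀ of that is 43.580 dB.
L_p = 100.5 − 43.580 = 56.92 dB.

56.9 dB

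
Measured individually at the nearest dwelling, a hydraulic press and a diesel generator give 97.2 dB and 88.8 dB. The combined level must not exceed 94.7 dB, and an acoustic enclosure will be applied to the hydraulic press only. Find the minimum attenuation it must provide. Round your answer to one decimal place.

Everything except the hydraulic press sums to 10^(88.8/10) = 7.586e+08 in linear terms, 88.80 dB.
The limit corresponds to 10^(94.7/10) = 2.951e+09; subtracting the fixed part leaves 2.193e+09 for the hydraulic press, i.e. 93.41 dB.
So the hydraulic press must be reduced from 97.2 to 93.41 dB: IL = 3.79 dB.

3.8 dB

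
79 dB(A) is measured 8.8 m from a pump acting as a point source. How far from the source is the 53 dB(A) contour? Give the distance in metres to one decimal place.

For a point source L₁ − L₂ = 20·log₁₀(r₂/r₁), so r₂ = r₁·10^((L₁−L₂)/20).
r₂ = 8.8·10^((79−53)/20) = 8.8·10^(26.0/20) = 175.58 m.

175.6 m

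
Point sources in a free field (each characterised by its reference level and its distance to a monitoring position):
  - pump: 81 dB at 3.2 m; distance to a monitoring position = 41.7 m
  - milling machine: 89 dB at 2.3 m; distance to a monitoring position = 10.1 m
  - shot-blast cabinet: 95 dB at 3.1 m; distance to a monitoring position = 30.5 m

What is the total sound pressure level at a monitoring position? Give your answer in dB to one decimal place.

78.7 dB

First find each source's level at the receiver (point-source: −20·log₁₀(r/r_ref)), then combine on an intensity basis.
pump: 81 − 20·log₁₀(41.7/3.2) = 81 − 22.30 = 58.70 dB.
milling machine: 89 − 20·log₁₀(10.1/2.3) = 89 − 12.85 = 76.15 dB.
shot-blast cabinet: 95 − 20·log₁₀(30.5/3.1) = 95 − 19.86 = 75.14 dB.
Σ 10^(L/10) = 7.460e+07 → L_total = 10·log₁₀(7.460e+07) = 78.73 dB.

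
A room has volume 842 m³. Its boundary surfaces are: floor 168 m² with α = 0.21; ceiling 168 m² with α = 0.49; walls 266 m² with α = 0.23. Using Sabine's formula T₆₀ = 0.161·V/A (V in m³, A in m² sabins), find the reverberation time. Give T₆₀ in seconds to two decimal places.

0.76 s

Summing Sᵢαᵢ: 168·0.21 + 168·0.49 + 266·0.23 = 178.78 m².
T₆₀ = 0.161·V/A = 0.161·842/178.78 = 0.758 s.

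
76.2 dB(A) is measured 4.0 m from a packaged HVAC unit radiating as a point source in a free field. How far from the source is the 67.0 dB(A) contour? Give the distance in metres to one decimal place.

The 9.2 dB drop corresponds to a distance ratio of 10^(9.2/20) for a point source.
r₂ = 4.0·10^((76.2−67.0)/20) = 4.0·10^(9.2/20) = 11.54 m.

11.5 m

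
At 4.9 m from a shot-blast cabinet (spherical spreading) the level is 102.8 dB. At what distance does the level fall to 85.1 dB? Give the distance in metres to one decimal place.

37.6 m

For a point source L₁ − L₂ = 20·log₁₀(r₂/r₁), so r₂ = r₁·10^((L₁−L₂)/20).
r₂ = 4.9·10^((102.8−85.1)/20) = 4.9·10^(17.7/20) = 37.60 m.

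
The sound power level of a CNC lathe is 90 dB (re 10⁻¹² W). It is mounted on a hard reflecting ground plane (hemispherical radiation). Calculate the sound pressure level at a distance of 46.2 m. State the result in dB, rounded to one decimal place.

Free-field hemispherical radiation: L_p = L_w − 10·log₁₀(2π·r²), r = 46.2 m.
2π·r² = 1.341e+04 m², 10·log₁₀ of that is 41.275 dB.
L_p = 90 − 41.275 = 48.73 dB.

48.7 dB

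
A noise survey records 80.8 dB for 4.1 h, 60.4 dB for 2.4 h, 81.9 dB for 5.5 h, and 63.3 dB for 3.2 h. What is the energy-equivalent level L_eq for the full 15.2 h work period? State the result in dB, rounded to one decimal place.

79.5 dB

The energy average is taken in the linear domain: L_eq = 10·log₁₀[(Σ tᵢ·10^(Lᵢ/10))/T], T = 15.2 h.
Σ tᵢ·10^(Lᵢ/10) = 4.1·10^(80.8/10) + 2.4·10^(60.4/10) + 5.5·10^(81.9/10) + 3.2·10^(63.3/10) = 1.354e+09.
L_eq = 10·log₁₀(1.354e+09/15.2) = 79.50 dB.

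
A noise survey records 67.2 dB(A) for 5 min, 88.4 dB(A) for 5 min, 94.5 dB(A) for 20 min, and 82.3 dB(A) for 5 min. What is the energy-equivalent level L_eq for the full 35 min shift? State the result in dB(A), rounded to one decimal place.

The energy average is taken in the linear domain: L_eq = 10·log₁₀[(Σ tᵢ·10^(Lᵢ/10))/T], T = 35 min.
Σ tᵢ·10^(Lᵢ/10) = 5·10^(67.2/10) + 5·10^(88.4/10) + 20·10^(94.5/10) + 5·10^(82.3/10) = 6.070e+10.
L_eq = 10·log₁₀(6.070e+10/35) = 92.39 dB(A).

92.4 dB(A)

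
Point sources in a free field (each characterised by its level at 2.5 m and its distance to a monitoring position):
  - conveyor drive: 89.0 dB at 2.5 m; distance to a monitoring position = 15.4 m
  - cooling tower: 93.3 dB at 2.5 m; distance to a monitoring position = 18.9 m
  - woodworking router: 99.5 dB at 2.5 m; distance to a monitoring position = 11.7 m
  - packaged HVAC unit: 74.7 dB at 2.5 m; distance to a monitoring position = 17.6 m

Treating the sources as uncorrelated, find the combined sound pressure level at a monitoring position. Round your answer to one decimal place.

86.7 dB

First find each source's level at the receiver (point-source: −20·log₁₀(r/r_ref)), then combine on an intensity basis.
conveyor drive: 89.0 − 20·log₁₀(15.4/2.5) = 89.0 − 15.79 = 73.21 dB.
cooling tower: 93.3 − 20·log₁₀(18.9/2.5) = 93.3 − 17.57 = 75.73 dB.
woodworking router: 99.5 − 20·log₁₀(11.7/2.5) = 99.5 − 13.40 = 86.10 dB.
packaged HVAC unit: 74.7 − 20·log₁₀(17.6/2.5) = 74.7 − 16.95 = 57.75 dB.
Σ 10^(L/10) = 4.659e+08 → L_total = 10·log₁₀(4.659e+08) = 86.68 dB.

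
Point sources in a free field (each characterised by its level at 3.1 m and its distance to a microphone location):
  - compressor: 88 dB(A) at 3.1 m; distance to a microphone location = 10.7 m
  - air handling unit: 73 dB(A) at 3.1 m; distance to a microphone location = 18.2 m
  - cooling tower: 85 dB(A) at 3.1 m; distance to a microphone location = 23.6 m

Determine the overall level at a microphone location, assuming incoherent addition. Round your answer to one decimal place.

77.7 dB(A)

Apply inverse-square spreading to bring every level to the receiver, then sum 10^(L/10).
compressor: 88 − 20·log₁₀(10.7/3.1) = 88 − 10.76 = 77.24 dB(A).
air handling unit: 73 − 20·log₁₀(18.2/3.1) = 73 − 15.37 = 57.63 dB(A).
cooling tower: 85 − 20·log₁₀(23.6/3.1) = 85 − 17.63 = 67.37 dB(A).
Σ 10^(L/10) = 5.900e+07 → L_total = 10·log₁₀(5.900e+07) = 77.71 dB(A).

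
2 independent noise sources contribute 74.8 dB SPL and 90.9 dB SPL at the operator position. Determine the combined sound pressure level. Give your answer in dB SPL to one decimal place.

For uncorrelated sources the intensities add, so convert each level to linear form, sum, and take 10·log₁₀ of the total.
Σ 10^(L/10) = 10^(74.8/10) + 10^(90.9/10) = 1.260e+09.
L_total = 10·log₁₀(1.260e+09) = 91.01 dB SPL.

91.0 dB SPL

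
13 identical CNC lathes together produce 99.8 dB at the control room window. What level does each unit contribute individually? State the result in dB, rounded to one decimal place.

For N identical incoherent sources L_total = L₁ + 10·log₁₀ N, so L₁ = 99.8 − 10·log₁₀(13) = 99.8 − 11.139.

88.7 dB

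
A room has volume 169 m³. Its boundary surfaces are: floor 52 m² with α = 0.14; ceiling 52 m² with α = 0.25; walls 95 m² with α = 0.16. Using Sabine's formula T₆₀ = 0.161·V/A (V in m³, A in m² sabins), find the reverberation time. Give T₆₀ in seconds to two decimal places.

A = Σ Sᵢαᵢ = 52·0.14 + 52·0.25 + 95·0.16 = 35.48 m².
T₆₀ = 0.161·V/A = 0.161·169/35.48 = 0.767 s.

0.77 s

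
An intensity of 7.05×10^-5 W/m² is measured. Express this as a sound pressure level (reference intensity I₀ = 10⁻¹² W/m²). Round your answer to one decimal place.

Dividing by I₀ shifts the exponent by 12: I/I₀ = 7.05×10^7.
L = 10·(0.8482 + 7) = 78.48 dB.

78.5 dB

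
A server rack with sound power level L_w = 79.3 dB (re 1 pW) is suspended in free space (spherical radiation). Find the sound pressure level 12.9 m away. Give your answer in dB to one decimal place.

The power spreads over a sphere of area 4π·r², so L_p = L_w − 10·log₁₀(4π·r²).
4π·r² = 2091 m², 10·log₁₀ of that is 33.204 dB.
L_p = 79.3 − 33.204 = 46.10 dB.

46.1 dB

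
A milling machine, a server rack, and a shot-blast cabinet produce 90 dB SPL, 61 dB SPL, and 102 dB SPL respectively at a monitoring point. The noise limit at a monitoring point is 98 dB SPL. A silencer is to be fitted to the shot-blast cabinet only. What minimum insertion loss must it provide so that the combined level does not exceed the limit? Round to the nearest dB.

5 dB

The untreated sources together contribute 10^(90/10) + 10^(61/10) = 1.001e+09, i.e. 90.01 dB SPL.
The limit corresponds to 10^(98/10) = 6.310e+09; subtracting the fixed part leaves 5.308e+09 for the shot-blast cabinet, i.e. 97.25 dB SPL.
So the shot-blast cabinet must be reduced from 102 to 97.25 dB SPL: IL = 4.75 dB.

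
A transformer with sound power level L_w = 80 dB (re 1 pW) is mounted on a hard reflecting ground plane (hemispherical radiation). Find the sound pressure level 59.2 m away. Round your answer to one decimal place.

36.6 dB

The power spreads over a hemisphere of area 2π·r², so L_p = L_w − 10·log₁₀(2π·r²).
2π·r² = 2.202e+04 m², 10·log₁₀ of that is 43.428 dB.
L_p = 80 − 43.428 = 36.57 dB.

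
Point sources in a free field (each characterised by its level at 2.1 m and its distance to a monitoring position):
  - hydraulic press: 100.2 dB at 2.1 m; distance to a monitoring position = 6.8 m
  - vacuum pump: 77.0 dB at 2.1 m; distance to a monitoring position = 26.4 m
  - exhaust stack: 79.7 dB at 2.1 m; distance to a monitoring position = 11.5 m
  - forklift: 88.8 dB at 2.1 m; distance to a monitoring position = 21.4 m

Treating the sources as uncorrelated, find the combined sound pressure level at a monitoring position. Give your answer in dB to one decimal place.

First find each source's level at the receiver (point-source: −20·log₁₀(r/r_ref)), then combine on an intensity basis.
hydraulic press: 100.2 − 20·log₁₀(6.8/2.1) = 100.2 − 10.21 = 89.99 dB.
vacuum pump: 77.0 − 20·log₁₀(26.4/2.1) = 77.0 − 21.99 = 55.01 dB.
exhaust stack: 79.7 − 20·log₁₀(11.5/2.1) = 79.7 − 14.77 = 64.93 dB.
forklift: 88.8 − 20·log₁₀(21.4/2.1) = 88.8 − 20.16 = 68.64 dB.
Σ 10^(L/10) = 1.009e+09 → L_total = 10·log₁₀(1.009e+09) = 90.04 dB.

90.0 dB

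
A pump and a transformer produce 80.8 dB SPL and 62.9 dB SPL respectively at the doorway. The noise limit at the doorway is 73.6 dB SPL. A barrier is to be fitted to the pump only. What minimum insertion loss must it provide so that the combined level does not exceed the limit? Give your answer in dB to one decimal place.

7.6 dB

The untreated sources together contribute 10^(62.9/10) = 1.950e+06, i.e. 62.90 dB SPL.
To meet 73.6 dB SPL overall, the treated pump may contribute at most 10^(73.6/10) − 1.950e+06 = 2.096e+07, i.e. 73.21 dB SPL.
Required insertion loss = 80.8 − 73.21 = 7.59 dB.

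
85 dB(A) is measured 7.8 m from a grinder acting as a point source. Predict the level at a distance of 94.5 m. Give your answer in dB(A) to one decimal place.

Point-source attenuation: ΔL = 20·log₁₀(r₂/r₁) = 20·log₁₀(94.5/7.8) = 21.667 dB.
L₂ = 85 − 20·log₁₀(94.5/7.8) = 85 − 21.667 = 63.33 dB(A).

63.3 dB(A)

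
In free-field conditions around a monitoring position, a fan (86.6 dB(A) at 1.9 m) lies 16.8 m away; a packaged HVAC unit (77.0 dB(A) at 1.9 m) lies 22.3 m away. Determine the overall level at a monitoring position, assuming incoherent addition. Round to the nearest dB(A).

First find each source's level at the receiver (point-source: −20·log₁₀(r/r_ref)), then combine on an intensity basis.
fan: 86.6 − 20·log₁₀(16.8/1.9) = 86.6 − 18.93 = 67.67 dB(A).
packaged HVAC unit: 77.0 − 20·log₁₀(22.3/1.9) = 77.0 − 21.39 = 55.61 dB(A).
Σ 10^(L/10) = 6.210e+06 → L_total = 10·log₁₀(6.210e+06) = 67.93 dB(A).

68 dB(A)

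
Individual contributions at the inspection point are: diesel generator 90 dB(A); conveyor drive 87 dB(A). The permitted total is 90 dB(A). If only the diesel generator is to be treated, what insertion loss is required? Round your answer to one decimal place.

The untreated sources together contribute 10^(87/10) = 5.012e+08, i.e. 87.00 dB(A).
The limit corresponds to 10^(90/10) = 1.000e+09; subtracting the fixed part leaves 4.988e+08 for the diesel generator, i.e. 86.98 dB(A).
So the diesel generator must be reduced from 90 to 86.98 dB(A): IL = 3.02 dB.

3.0 dB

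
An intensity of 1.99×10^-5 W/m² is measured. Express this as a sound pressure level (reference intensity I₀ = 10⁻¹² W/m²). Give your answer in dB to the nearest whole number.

73 dB

I/I₀ = 1.99×10^-5/10⁻¹² = 1.99×10^7, and L = 10·log₁₀(I/I₀).
L = 10·(0.2989 + 7) = 72.99 dB.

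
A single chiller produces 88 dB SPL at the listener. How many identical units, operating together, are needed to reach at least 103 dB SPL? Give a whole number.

32

Need L₁ + 10·log₁₀ N ≥ 103, i.e. log₁₀ N ≥ 1.50.
N ≥ 10^(15.0/10) = 31.623, so N = 32.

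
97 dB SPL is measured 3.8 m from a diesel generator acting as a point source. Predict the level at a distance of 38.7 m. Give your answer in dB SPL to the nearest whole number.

77 dB SPL

Spherical spreading from a point source gives a 20·log₁₀(r₂/r₁) drop.
L₂ = 97 − 20·log₁₀(38.7/3.8) = 97 − 20.159 = 76.84 dB SPL.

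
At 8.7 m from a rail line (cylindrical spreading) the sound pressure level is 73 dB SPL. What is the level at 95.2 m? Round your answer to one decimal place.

62.6 dB SPL

For a line source, L₂ = L₁ − 10·log₁₀(r₂/r₁).
L₂ = 73 − 10·log₁₀(95.2/8.7) = 73 − 10.391 = 62.61 dB SPL.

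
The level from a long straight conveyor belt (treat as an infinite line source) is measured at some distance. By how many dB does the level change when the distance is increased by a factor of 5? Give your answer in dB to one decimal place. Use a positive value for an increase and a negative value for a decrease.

-7.0 dB

With cylindrical spreading the level changes by −10·log₁₀(r₂/r₁).
ΔL = −10·log₁₀(5) = -6.99 dB.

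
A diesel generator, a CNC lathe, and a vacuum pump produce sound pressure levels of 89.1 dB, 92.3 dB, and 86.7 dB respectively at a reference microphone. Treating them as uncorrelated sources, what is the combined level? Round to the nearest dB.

95 dB

For uncorrelated sources the intensities add, so convert each level to linear form, sum, and take 10·log₁₀ of the total.
Σ 10^(L/10) = 10^(89.1/10) + 10^(92.3/10) + 10^(86.7/10) = 2.979e+09.
L_total = 10·log₁₀(2.979e+09) = 94.74 dB.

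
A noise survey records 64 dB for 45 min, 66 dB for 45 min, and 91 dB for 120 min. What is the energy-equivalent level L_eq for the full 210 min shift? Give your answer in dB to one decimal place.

88.6 dB

Weight each interval's intensity by its duration and average over T = 210 min:
Σ tᵢ·10^(Lᵢ/10) = 45·10^(64/10) + 45·10^(66/10) + 120·10^(91/10) = 1.514e+11.
L_eq = 10·log₁₀(1.514e+11/210) = 88.58 dB.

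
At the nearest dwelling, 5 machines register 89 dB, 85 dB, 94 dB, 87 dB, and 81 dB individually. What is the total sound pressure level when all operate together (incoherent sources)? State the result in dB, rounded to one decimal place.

For uncorrelated sources the intensities add, so convert each level to linear form, sum, and take 10·log₁₀ of the total.
Σ 10^(L/10) = 10^(89/10) + 10^(85/10) + 10^(94/10) + 10^(87/10) + 10^(81/10) = 4.250e+09.
L_total = 10·log₁₀(4.250e+09) = 96.28 dB.

96.3 dB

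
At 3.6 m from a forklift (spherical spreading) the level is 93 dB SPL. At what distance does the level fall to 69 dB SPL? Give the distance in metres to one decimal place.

For a point source L₁ − L₂ = 20·log₁₀(r₂/r₁), so r₂ = r₁·10^((L₁−L₂)/20).
r₂ = 3.6·10^((93−69)/20) = 3.6·10^(24.0/20) = 57.06 m.

57.1 m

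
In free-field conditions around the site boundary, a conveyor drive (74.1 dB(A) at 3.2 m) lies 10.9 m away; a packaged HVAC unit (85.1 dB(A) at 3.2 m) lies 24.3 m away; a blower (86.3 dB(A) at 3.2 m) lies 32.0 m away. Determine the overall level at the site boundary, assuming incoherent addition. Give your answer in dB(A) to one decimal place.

70.8 dB(A)

First find each source's level at the receiver (point-source: −20·log₁₀(r/r_ref)), then combine on an intensity basis.
conveyor drive: 74.1 − 20·log₁₀(10.9/3.2) = 74.1 − 10.65 = 63.45 dB(A).
packaged HVAC unit: 85.1 − 20·log₁₀(24.3/3.2) = 85.1 − 17.61 = 67.49 dB(A).
blower: 86.3 − 20·log₁₀(32.0/3.2) = 86.3 − 20.00 = 66.30 dB(A).
Σ 10^(L/10) = 1.209e+07 → L_total = 10·log₁₀(1.209e+07) = 70.83 dB(A).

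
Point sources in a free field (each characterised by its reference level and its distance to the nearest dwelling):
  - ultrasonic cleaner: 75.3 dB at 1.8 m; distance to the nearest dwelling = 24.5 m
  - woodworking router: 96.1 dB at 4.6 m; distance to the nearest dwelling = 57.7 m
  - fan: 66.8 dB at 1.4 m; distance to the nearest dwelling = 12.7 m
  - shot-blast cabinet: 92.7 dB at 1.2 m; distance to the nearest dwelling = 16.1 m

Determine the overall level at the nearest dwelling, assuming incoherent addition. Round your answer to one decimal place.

Propagate each source to the receiver with L = L_ref − 20·log₁₀(r/r_ref), then add intensities.
ultrasonic cleaner: 75.3 − 20·log₁₀(24.5/1.8) = 75.3 − 22.68 = 52.62 dB.
woodworking router: 96.1 − 20·log₁₀(57.7/4.6) = 96.1 − 21.97 = 74.13 dB.
fan: 66.8 − 20·log₁₀(12.7/1.4) = 66.8 − 19.15 = 47.65 dB.
shot-blast cabinet: 92.7 − 20·log₁₀(16.1/1.2) = 92.7 − 22.55 = 70.15 dB.
Σ 10^(L/10) = 3.648e+07 → L_total = 10·log₁₀(3.648e+07) = 75.62 dB.

75.6 dB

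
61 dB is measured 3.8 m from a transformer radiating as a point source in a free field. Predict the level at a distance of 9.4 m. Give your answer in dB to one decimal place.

Spherical spreading from a point source gives a 20·log₁₀(r₂/r₁) drop.
L₂ = 61 − 20·log₁₀(9.4/3.8) = 61 − 7.867 = 53.13 dB.

53.1 dB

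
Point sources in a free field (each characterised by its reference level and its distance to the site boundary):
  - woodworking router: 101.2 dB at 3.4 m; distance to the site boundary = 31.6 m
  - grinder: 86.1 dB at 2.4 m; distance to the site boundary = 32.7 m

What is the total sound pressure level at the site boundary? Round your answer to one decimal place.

First find each source's level at the receiver (point-source: −20·log₁₀(r/r_ref)), then combine on an intensity basis.
woodworking router: 101.2 − 20·log₁₀(31.6/3.4) = 101.2 − 19.36 = 81.84 dB.
grinder: 86.1 − 20·log₁₀(32.7/2.4) = 86.1 − 22.69 = 63.41 dB.
Σ 10^(L/10) = 1.548e+08 → L_total = 10·log₁₀(1.548e+08) = 81.90 dB.

81.9 dB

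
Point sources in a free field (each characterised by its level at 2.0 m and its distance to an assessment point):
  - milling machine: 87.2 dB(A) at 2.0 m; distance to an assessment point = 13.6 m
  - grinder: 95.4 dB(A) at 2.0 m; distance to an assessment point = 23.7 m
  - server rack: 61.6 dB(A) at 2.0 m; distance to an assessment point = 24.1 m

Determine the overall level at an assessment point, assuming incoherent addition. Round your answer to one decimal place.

Propagate each source to the receiver with L = L_ref − 20·log₁₀(r/r_ref), then add intensities.
milling machine: 87.2 − 20·log₁₀(13.6/2.0) = 87.2 − 16.65 = 70.55 dB(A).
grinder: 95.4 − 20·log₁₀(23.7/2.0) = 95.4 − 21.47 = 73.93 dB(A).
server rack: 61.6 − 20·log₁₀(24.1/2.0) = 61.6 − 21.62 = 39.98 dB(A).
Σ 10^(L/10) = 3.605e+07 → L_total = 10·log₁₀(3.605e+07) = 75.57 dB(A).

75.6 dB(A)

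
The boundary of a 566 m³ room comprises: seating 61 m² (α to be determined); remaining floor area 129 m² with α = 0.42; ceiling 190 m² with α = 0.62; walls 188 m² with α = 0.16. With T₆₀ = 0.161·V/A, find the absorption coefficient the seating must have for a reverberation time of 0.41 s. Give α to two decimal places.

0.33

A = 0.161·V/T₆₀ = 0.161·566/0.41 = 222.26 m² sabins.
Absorption from the other surfaces = 129·0.42 + 190·0.62 + 188·0.16 = 202.06 m², so the seating must supply 20.20 m² over 61 m².
α = 20.20/61 = 0.331.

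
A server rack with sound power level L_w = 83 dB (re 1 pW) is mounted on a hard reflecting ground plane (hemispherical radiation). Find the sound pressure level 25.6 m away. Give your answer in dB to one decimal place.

The power spreads over a hemisphere of area 2π·r², so L_p = L_w − 10·log₁₀(2π·r²).
2π·r² = 4118 m², 10·log₁₀ of that is 36.147 dB.
L_p = 83 − 36.147 = 46.85 dB.

46.9 dB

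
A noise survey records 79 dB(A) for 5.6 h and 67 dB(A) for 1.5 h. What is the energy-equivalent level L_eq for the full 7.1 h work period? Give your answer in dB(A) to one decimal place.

Weight each interval's intensity by its duration and average over T = 7.1 h:
Σ tᵢ·10^(Lᵢ/10) = 5.6·10^(79/10) + 1.5·10^(67/10) = 4.523e+08.
L_eq = 10·log₁₀(4.523e+08/7.1) = 78.04 dB(A).

78.0 dB(A)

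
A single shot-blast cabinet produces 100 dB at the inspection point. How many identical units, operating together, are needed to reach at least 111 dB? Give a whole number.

Need L₁ + 10·log₁₀ N ≥ 111, i.e. log₁₀ N ≥ 1.10.
N ≥ 10^(11.0/10) = 12.589, so N = 13.

13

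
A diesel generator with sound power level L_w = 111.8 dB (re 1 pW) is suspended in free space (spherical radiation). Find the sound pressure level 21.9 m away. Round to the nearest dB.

The power spreads over a sphere of area 4π·r², so L_p = L_w − 10·log₁₀(4π·r²).
4π·r² = 6027 m², 10·log₁₀ of that is 37.801 dB.
L_p = 111.8 − 37.801 = 74.00 dB.

74 dB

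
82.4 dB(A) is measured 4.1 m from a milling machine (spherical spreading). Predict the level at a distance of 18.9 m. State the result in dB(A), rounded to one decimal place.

69.1 dB(A)

For a point source, L₂ = L₁ − 20·log₁₀(r₂/r₁).
L₂ = 82.4 − 20·log₁₀(18.9/4.1) = 82.4 − 13.274 = 69.13 dB(A).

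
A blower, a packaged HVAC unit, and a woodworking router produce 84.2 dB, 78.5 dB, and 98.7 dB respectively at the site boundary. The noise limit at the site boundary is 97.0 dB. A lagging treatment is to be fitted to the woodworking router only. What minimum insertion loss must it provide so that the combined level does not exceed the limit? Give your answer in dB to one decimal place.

The untreated sources together contribute 10^(84.2/10) + 10^(78.5/10) = 3.338e+08, i.e. 85.24 dB.
To meet 97.0 dB overall, the treated woodworking router may contribute at most 10^(97.0/10) − 3.338e+08 = 4.678e+09, i.e. 96.70 dB.
Required insertion loss = 98.7 − 96.70 = 2.00 dB.

2.0 dB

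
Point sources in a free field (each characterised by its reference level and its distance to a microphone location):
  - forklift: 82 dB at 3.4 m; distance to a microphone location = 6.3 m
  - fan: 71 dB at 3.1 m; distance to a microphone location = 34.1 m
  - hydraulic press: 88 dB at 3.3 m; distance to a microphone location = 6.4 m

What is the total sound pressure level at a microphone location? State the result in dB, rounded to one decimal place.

83.3 dB

Apply inverse-square spreading to bring every level to the receiver, then sum 10^(L/10).
forklift: 82 − 20·log₁₀(6.3/3.4) = 82 − 5.36 = 76.64 dB.
fan: 71 − 20·log₁₀(34.1/3.1) = 71 − 20.83 = 50.17 dB.
hydraulic press: 88 − 20·log₁₀(6.4/3.3) = 88 − 5.75 = 82.25 dB.
Σ 10^(L/10) = 2.140e+08 → L_total = 10·log₁₀(2.140e+08) = 83.30 dB.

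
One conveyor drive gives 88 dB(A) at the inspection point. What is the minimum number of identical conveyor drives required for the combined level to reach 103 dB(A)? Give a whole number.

The shortfall is 103 − 88 = 15.0 dB, and N units add 10·log₁₀ N, so need 10·log₁₀ N ≥ 15.0.
N ≥ 10^(15.0/10) = 31.623, so N = 32.

32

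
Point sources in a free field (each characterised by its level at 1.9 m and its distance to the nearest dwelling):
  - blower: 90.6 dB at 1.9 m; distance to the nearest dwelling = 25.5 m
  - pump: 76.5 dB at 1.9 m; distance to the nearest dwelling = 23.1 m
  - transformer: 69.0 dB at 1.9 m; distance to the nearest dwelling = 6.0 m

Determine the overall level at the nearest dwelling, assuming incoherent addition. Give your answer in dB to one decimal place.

First find each source's level at the receiver (point-source: −20·log₁₀(r/r_ref)), then combine on an intensity basis.
blower: 90.6 − 20·log₁₀(25.5/1.9) = 90.6 − 22.56 = 68.04 dB.
pump: 76.5 − 20·log₁₀(23.1/1.9) = 76.5 − 21.70 = 54.80 dB.
transformer: 69.0 − 20·log₁₀(6.0/1.9) = 69.0 − 9.99 = 59.01 dB.
Σ 10^(L/10) = 7.473e+06 → L_total = 10·log₁₀(7.473e+06) = 68.73 dB.

68.7 dB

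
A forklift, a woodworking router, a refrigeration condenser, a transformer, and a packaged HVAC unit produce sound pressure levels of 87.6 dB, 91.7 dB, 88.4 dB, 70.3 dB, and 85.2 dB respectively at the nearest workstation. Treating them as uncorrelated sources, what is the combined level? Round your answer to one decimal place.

Incoherent sources combine by intensity addition: L_total = 10·log₁₀(Σ 10^(L_i/10)).
Σ 10^(L/10) = 10^(87.6/10) + 10^(91.7/10) + 10^(88.4/10) + 10^(70.3/10) + 10^(85.2/10) = 3.088e+09.
L_total = 10·log₁₀(3.088e+09) = 94.90 dB.

94.9 dB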